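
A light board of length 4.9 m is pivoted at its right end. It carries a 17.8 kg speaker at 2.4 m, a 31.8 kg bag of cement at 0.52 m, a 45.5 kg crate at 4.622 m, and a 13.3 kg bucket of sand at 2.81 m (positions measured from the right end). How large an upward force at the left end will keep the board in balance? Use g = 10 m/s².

Take moments about the right end.
Speaker: 17.8 × 10 = 178 N down at 2.4 m → arm 2.4 m, τ = 178 × 2.4 = 427.2 N·m counterclockwise.
Bag of cement: 31.8 × 10 = 318 N down at 0.52 m → arm 0.52 m, τ = 318 × 0.52 = 165.4 N·m counterclockwise.
Crate: 45.5 × 10 = 455 N down at 4.622 m → arm 4.622 m, τ = 455 × 4.622 = 2103 N·m counterclockwise.
Bucket of sand: 13.3 × 10 = 133 N down at 2.81 m → arm 2.81 m, τ = 133 × 2.81 = 373.7 N·m counterclockwise.
Net moment of the loads = 3069 N·m counterclockwise.
The upward force F acts at the left end, arm 4.9 m, giving F × 4.9 clockwise.
Setting net torque to zero: F × 4.9 = 3069 → F = 3069 / 4.9 = 626 N.

F ≈ 626 N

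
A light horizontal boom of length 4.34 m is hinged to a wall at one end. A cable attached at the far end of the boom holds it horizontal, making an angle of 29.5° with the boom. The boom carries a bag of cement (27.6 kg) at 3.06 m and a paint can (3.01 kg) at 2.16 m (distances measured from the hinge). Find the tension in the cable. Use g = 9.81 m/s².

T ≈ 418 N

Take moments about the hinge.
Bag of cement: 27.6 × 9.81 = 270.8 N down at 3.06 m → arm 3.06 m, τ = 270.8 × 3.06 = 828.6 N·m clockwise.
Paint can: 3.01 × 9.81 = 29.53 N down at 2.16 m → arm 2.16 m, τ = 29.53 × 2.16 = 63.78 N·m clockwise.
Total clockwise load moment = 892.4 N·m.
The cable tension T acts at 4.34 m; only its component perpendicular to the boom, T sinθ, produces torque. sin 29.5° = 0.4924.
Στ = 0 ⇒ T × 4.34 × 0.4924 = 892.4 ⇒ T = 892.4 / 2.137 = 418 N.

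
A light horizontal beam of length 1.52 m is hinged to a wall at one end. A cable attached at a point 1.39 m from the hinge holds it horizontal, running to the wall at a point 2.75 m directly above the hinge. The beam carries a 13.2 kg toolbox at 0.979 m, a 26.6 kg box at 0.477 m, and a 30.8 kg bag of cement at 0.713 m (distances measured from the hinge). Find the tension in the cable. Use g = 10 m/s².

Take moments about the hinge.
Toolbox: 13.2 × 10 = 132 N down at 0.979 m → arm 0.979 m, τ = 132 × 0.979 = 129.2 N·m clockwise.
Box: 26.6 × 10 = 266 N down at 0.477 m → arm 0.477 m, τ = 266 × 0.477 = 126.9 N·m clockwise.
Bag of cement: 30.8 × 10 = 308 N down at 0.713 m → arm 0.713 m, τ = 308 × 0.713 = 219.6 N·m clockwise.
Total clockwise load moment = 475.7 N·m.
The cable tension T acts at 1.39 m; only its component perpendicular to the beam, T sinθ, produces torque. sinθ = h/√(h²+d²) = 2.75/√(2.75²+1.39²) = 0.8925.
Balancing moments: T × 1.39 × 0.8925 = 475.7, giving T = 475.7 / 1.241 = 383 N.

T ≈ 383 N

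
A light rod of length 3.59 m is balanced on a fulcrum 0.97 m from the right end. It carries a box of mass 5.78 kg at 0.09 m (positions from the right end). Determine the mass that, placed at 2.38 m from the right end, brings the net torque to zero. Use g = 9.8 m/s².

Choose the fulcrum (at 0.97 m from the right end) as the axis so the support reaction has zero arm there.
Box: 5.78 × 9.8 = 56.64 N down at 0.09 m → arm 0.88 m, τ = 56.64 × 0.88 = 49.84 N·m clockwise.
Net moment of known loads = 49.84 N·m clockwise.
An unknown mass m at 2.38 m has arm 1.41 m; its moment is m·g·1.41 counterclockwise.
Στ = 0 ⇒ m × 9.8 × 1.41 = 49.84 ⇒ m = 49.84 / (9.8 × 1.41) = 3.61 kg.

m ≈ 3.61 kg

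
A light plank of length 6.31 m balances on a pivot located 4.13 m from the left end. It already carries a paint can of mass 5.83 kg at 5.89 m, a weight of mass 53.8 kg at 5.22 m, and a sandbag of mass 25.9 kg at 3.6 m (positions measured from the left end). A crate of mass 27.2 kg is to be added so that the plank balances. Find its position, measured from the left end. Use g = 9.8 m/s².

Sum moments about the pivot (at 4.13 m from the left end) (the support reaction has zero arm there).
Paint can: 5.83 × 9.8 = 57.13 N down at 5.89 m → arm 1.76 m, τ = 57.13 × 1.76 = 100.5 N·m clockwise.
Weight: 53.8 × 9.8 = 527.2 N down at 5.22 m → arm 1.09 m, τ = 527.2 × 1.09 = 574.6 N·m clockwise.
Sandbag: 25.9 × 9.8 = 253.8 N down at 3.6 m → arm 0.53 m, τ = 253.8 × 0.53 = 134.5 N·m counterclockwise.
Net moment of existing loads = 540.6 N·m clockwise.
The crate weighs 27.2 × 9.8 = 266.6 N and must supply an equal counterclockwise moment, so its lever arm about the pivot is 540.6 / 266.6 = 2.03 m.
That puts it at 4.13 − 2.03 = 2.1 m from the left end.

x ≈ 2.1 m from the left end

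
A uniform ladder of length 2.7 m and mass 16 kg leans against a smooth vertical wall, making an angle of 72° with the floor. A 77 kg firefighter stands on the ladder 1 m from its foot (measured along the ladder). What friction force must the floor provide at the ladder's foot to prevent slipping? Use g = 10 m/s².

f ≈ 119 N

Taking torques about the foot of the ladder:
Ladder weight 16×10 = 160 N acts at 1.35 m along the ladder; its horizontal arm is 1.35·cos72° = 0.4172 m → τ = 66.75 N·m clockwise.
Firefighter: 77×10 = 770 N at 1 m → arm 0.309 m → τ = 237.9 N·m clockwise.
Wall normal N acts horizontally at the top; its moment arm is the height L sinθ = 2.7·sin72° = 2.568 m, counterclockwise.
For rotational equilibrium, N × 2.568 = 304.6, so N = 119 N.
ΣFx = 0: friction at the foot balances the wall's push, so f = N_wall = 119 N.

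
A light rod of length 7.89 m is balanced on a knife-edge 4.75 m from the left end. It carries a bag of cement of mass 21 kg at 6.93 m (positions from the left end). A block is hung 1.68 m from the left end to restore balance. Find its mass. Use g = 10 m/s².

Sum moments about the knife-edge (at 4.75 m from the left end) (the support reaction has zero arm there).
Bag of cement: 21 × 10 = 210 N down at 6.93 m → arm 2.18 m, τ = 210 × 2.18 = 457.8 N·m clockwise.
Net moment of known loads = 457.8 N·m clockwise.
An unknown mass m at 1.68 m has arm 3.07 m; its moment is m·g·3.07 counterclockwise.
Balancing moments: m × 10 × 3.07 = 457.8, giving m = 457.8 / (10 × 3.07) = 14.9 kg.

m ≈ 14.9 kg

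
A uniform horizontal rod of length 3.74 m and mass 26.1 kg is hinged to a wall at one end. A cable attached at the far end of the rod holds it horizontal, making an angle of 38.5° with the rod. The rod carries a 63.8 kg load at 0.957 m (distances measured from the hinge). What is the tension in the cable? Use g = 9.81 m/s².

T ≈ 463 N

Choose the hinge as the axis so the unknown hinge reaction has zero arm there.
Beam weight: 26.1 × 9.81 = 256 N down at 1.87 m → arm 1.87 m, τ = 256 × 1.87 = 478.7 N·m clockwise.
Load: 63.8 × 9.81 = 625.9 N down at 0.957 m → arm 0.957 m, τ = 625.9 × 0.957 = 599 N·m clockwise.
Total clockwise load moment = 1078 N·m.
The cable tension T acts at 3.74 m; only its component perpendicular to the rod, T sinθ, produces torque. sin 38.5° = 0.6225.
For rotational equilibrium, T × 3.74 × 0.6225 = 1078, so T = 1078 / 2.328 = 463 N.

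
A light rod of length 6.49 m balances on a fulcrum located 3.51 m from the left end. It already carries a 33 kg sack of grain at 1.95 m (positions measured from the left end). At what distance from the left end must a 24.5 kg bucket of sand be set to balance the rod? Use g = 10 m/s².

Sum moments about the fulcrum (at 3.51 m from the left end) (the support reaction has zero arm there).
Sack of grain: 33 × 10 = 330 N down at 1.95 m → arm 1.56 m, τ = 330 × 1.56 = 514.8 N·m counterclockwise.
Net moment of existing loads = 514.8 N·m counterclockwise.
The bucket of sand weighs 24.5 × 10 = 245 N and must supply an equal clockwise moment, so its lever arm about the fulcrum is 514.8 / 245 = 2.1 m.
That puts it at 3.51 + 2.1 = 5.61 m from the left end.

x ≈ 5.61 m from the left end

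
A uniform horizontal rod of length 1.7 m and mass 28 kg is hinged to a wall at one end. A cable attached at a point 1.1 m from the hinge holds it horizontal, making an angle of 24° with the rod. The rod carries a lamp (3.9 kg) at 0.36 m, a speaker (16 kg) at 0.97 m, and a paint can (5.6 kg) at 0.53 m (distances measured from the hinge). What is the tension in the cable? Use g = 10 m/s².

T ≈ 977 N

About the hinge:
Beam weight: 28 × 10 = 280 N down at 0.85 m → arm 0.85 m, τ = 280 × 0.85 = 238 N·m clockwise.
Lamp: 3.9 × 10 = 39 N down at 0.36 m → arm 0.36 m, τ = 39 × 0.36 = 14.04 N·m clockwise.
Speaker: 16 × 10 = 160 N down at 0.97 m → arm 0.97 m, τ = 160 × 0.97 = 155.2 N·m clockwise.
Paint can: 5.6 × 10 = 56 N down at 0.53 m → arm 0.53 m, τ = 56 × 0.53 = 29.68 N·m clockwise.
Total clockwise load moment = 436.9 N·m.
The cable tension T acts at 1.1 m; only its component perpendicular to the rod, T sinθ, produces torque. sin 24° = 0.4067.
For rotational equilibrium, T × 1.1 × 0.4067 = 436.9, so T = 436.9 / 0.4474 = 977 N.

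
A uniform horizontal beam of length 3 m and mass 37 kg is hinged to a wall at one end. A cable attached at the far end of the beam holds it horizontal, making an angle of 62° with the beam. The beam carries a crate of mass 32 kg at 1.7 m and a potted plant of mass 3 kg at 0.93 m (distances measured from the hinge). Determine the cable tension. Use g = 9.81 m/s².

Choose the hinge as the axis so the unknown hinge reaction has zero arm there.
Beam weight: 37 × 9.81 = 363 N down at 1.5 m → arm 1.5 m, τ = 363 × 1.5 = 544.5 N·m clockwise.
Crate: 32 × 9.81 = 313.9 N down at 1.7 m → arm 1.7 m, τ = 313.9 × 1.7 = 533.6 N·m clockwise.
Potted plant: 3 × 9.81 = 29.43 N down at 0.93 m → arm 0.93 m, τ = 29.43 × 0.93 = 27.37 N·m clockwise.
Total clockwise load moment = 1105 N·m.
The cable tension T acts at 3 m; only its component perpendicular to the beam, T sinθ, produces torque. sin 62° = 0.8829.
Setting net torque to zero: T × 3 × 0.8829 = 1105 → T = 1105 / 2.649 = 417 N.

T ≈ 417 N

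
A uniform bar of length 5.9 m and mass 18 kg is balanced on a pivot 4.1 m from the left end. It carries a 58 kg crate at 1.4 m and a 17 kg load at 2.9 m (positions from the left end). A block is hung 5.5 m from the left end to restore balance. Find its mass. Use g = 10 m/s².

m ≈ 141 kg

Choose the pivot (at 4.1 m from the left end) as the axis so the support reaction has zero arm there.
Beam weight: 18 × 10 = 180 N down at 2.95 m → arm 1.15 m, τ = 180 × 1.15 = 207 N·m counterclockwise.
Crate: 58 × 10 = 580 N down at 1.4 m → arm 2.7 m, τ = 580 × 2.7 = 1566 N·m counterclockwise.
Load: 17 × 10 = 170 N down at 2.9 m → arm 1.2 m, τ = 170 × 1.2 = 204 N·m counterclockwise.
Net moment of known loads = 1977 N·m counterclockwise.
An unknown mass m at 5.5 m has arm 1.4 m; its moment is m·g·1.4 clockwise.
Balancing moments: m × 10 × 1.4 = 1977, giving m = 1977 / (10 × 1.4) = 141 kg.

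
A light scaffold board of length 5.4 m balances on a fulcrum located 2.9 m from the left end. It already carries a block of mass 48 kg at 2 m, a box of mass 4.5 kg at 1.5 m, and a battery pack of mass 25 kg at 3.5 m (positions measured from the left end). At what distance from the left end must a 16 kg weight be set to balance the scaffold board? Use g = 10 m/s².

Take moments about the fulcrum (at 2.9 m from the left end).
Block: 48 × 10 = 480 N down at 2 m → arm 0.9 m, τ = 480 × 0.9 = 432 N·m counterclockwise.
Box: 4.5 × 10 = 45 N down at 1.5 m → arm 1.4 m, τ = 45 × 1.4 = 63 N·m counterclockwise.
Battery pack: 25 × 10 = 250 N down at 3.5 m → arm 0.6 m, τ = 250 × 0.6 = 150 N·m clockwise.
Net moment of existing loads = 345 N·m counterclockwise.
The weight weighs 16 × 10 = 160 N and must supply an equal clockwise moment, so its lever arm about the fulcrum is 345 / 160 = 2.16 m.
That puts it at 2.9 + 2.16 = 5.06 m from the left end.

x ≈ 5.06 m from the left end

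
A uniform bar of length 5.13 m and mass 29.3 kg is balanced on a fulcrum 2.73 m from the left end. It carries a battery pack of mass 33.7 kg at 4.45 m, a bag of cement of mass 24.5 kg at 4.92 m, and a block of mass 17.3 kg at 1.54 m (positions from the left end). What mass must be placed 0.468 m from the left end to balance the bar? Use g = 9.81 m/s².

Sum moments about the fulcrum (at 2.73 m from the left end) (the support reaction has zero arm there).
Beam weight: 29.3 × 9.81 = 287.4 N down at 2.565 m → arm 0.165 m, τ = 287.4 × 0.165 = 47.42 N·m counterclockwise.
Battery pack: 33.7 × 9.81 = 330.6 N down at 4.45 m → arm 1.72 m, τ = 330.6 × 1.72 = 568.6 N·m clockwise.
Bag of cement: 24.5 × 9.81 = 240.3 N down at 4.92 m → arm 2.19 m, τ = 240.3 × 2.19 = 526.3 N·m clockwise.
Block: 17.3 × 9.81 = 169.7 N down at 1.54 m → arm 1.19 m, τ = 169.7 × 1.19 = 201.9 N·m counterclockwise.
Net moment of known loads = 845.6 N·m clockwise.
An unknown mass m at 0.468 m has arm 2.262 m; its moment is m·g·2.262 counterclockwise.
Στ = 0 ⇒ m × 9.81 × 2.262 = 845.6 ⇒ m = 845.6 / (9.81 × 2.262) = 38.1 kg.

m ≈ 38.1 kg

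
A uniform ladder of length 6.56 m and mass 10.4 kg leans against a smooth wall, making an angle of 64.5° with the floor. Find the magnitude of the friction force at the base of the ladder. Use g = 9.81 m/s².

f ≈ 24.3 N

About the foot of the ladder:
Ladder weight 10.4×9.81 = 102 N acts at 3.28 m along the ladder; its horizontal arm is 3.28·cos64.5° = 1.412 m → τ = 144 N·m clockwise.
Wall normal N acts horizontally at the top; its moment arm is the height L sinθ = 6.56·sin64.5° = 5.921 m, counterclockwise.
Balancing moments: N × 5.921 = 144, giving N = 24.3 N.
ΣFx = 0: friction at the foot balances the wall's push, so f = N_wall = 24.3 N.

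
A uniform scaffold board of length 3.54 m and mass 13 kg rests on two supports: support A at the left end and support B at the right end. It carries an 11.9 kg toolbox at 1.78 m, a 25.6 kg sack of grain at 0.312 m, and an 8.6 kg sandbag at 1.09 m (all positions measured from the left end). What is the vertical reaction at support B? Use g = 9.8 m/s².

Taking torques about support A:
Beam weight: 13 × 9.8 = 127.4 N down at 1.77 m → arm 1.77 m, τ = 127.4 × 1.77 = 225.5 N·m clockwise.
Toolbox: 11.9 × 9.8 = 116.6 N down at 1.78 m → arm 1.78 m, τ = 116.6 × 1.78 = 207.5 N·m clockwise.
Sack of grain: 25.6 × 9.8 = 250.9 N down at 0.312 m → arm 0.312 m, τ = 250.9 × 0.312 = 78.28 N·m clockwise.
Sandbag: 8.6 × 9.8 = 84.28 N down at 1.09 m → arm 1.09 m, τ = 84.28 × 1.09 = 91.87 N·m clockwise.
Net load moment about support A = 603.1 N·m clockwise.
Reaction R at support B is upward at 3.54 m, arm 3.54 m → moment R × 3.54 counterclockwise.
Balancing moments: R × 3.54 = 603.1, giving R = 170 N.

R_B ≈ 170 N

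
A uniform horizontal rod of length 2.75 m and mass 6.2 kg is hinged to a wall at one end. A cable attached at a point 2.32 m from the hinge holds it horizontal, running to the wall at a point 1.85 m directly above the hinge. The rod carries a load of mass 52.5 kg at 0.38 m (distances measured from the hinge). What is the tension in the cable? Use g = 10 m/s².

Take moments about the hinge.
Beam weight: 6.2 × 10 = 62 N down at 1.375 m → arm 1.375 m, τ = 62 × 1.375 = 85.25 N·m clockwise.
Load: 52.5 × 10 = 525 N down at 0.38 m → arm 0.38 m, τ = 525 × 0.38 = 199.5 N·m clockwise.
Total clockwise load moment = 284.8 N·m.
The cable tension T acts at 2.32 m; only its component perpendicular to the rod, T sinθ, produces torque. sinθ = h/√(h²+d²) = 1.85/√(1.85²+2.32²) = 0.6235.
For rotational equilibrium, T × 2.32 × 0.6235 = 284.8, so T = 284.8 / 1.447 = 197 N.

T ≈ 197 N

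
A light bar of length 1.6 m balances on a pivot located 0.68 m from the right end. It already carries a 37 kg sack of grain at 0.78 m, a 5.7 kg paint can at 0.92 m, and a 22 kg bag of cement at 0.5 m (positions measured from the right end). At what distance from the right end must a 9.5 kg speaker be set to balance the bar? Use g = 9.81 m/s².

x ≈ 0.563 m from the right end

Choose the pivot (at 0.68 m from the right end) as the axis so the support reaction has zero arm there.
Sack of grain: 37 × 9.81 = 363 N down at 0.78 m → arm 0.1 m, τ = 363 × 0.1 = 36.3 N·m counterclockwise.
Paint can: 5.7 × 9.81 = 55.92 N down at 0.92 m → arm 0.24 m, τ = 55.92 × 0.24 = 13.42 N·m counterclockwise.
Bag of cement: 22 × 9.81 = 215.8 N down at 0.5 m → arm 0.18 m, τ = 215.8 × 0.18 = 38.84 N·m clockwise.
Net moment of existing loads = 10.88 N·m counterclockwise.
The speaker weighs 9.5 × 9.81 = 93.2 N and must supply an equal clockwise moment, so its lever arm about the pivot is 10.88 / 93.2 = 0.117 m.
That puts it at 0.68 − 0.117 = 0.563 m from the right end.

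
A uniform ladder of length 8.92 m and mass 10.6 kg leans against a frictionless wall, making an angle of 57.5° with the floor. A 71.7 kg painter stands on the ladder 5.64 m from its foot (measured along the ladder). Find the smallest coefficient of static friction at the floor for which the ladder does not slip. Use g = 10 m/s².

μ_min ≈ 0.392

Take moments about the foot of the ladder.
Ladder weight 10.6×10 = 106 N acts at 4.46 m along the ladder; its horizontal arm is 4.46·cos57.5° = 2.396 m → τ = 254 N·m clockwise.
Painter: 71.7×10 = 717 N at 5.64 m → arm 3.03 m → τ = 2173 N·m clockwise.
Wall normal N acts horizontally at the top; its moment arm is the height L sinθ = 8.92·sin57.5° = 7.523 m, counterclockwise.
Balancing moments: N × 7.523 = 2427, giving N = 322.6 N.
ΣFx = 0 ⇒ f = N_wall = 322.6 N. ΣFy = 0 ⇒ N_floor = 823 N.
μ_min = f / N_floor = 322.6 / 823 = 0.392.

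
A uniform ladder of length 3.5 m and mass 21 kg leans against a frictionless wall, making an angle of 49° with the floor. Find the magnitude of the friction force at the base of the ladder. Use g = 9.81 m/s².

f ≈ 89.5 N

Choose the foot of the ladder as the axis so the floor normal and friction both act there and drop out.
Ladder weight 21×9.81 = 206 N acts at 1.75 m along the ladder; its horizontal arm is 1.75·cos49° = 1.148 m → τ = 236.5 N·m clockwise.
Wall normal N acts horizontally at the top; its moment arm is the height L sinθ = 3.5·sin49° = 2.641 m, counterclockwise.
Balancing moments: N × 2.641 = 236.5, giving N = 89.5 N.
ΣFx = 0: friction at the foot balances the wall's push, so f = N_wall = 89.5 N.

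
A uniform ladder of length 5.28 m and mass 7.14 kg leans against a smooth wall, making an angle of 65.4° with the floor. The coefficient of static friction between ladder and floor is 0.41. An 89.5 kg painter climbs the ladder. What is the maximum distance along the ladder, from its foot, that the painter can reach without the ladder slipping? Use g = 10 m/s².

Choose the foot of the ladder as the axis so the floor normal and friction both act there and drop out.
Ladder weight 7.14×10 = 71.4 N acts at 2.64 m along the ladder; its horizontal arm is 2.64·cos65.4° = 1.099 m → τ = 78.47 N·m clockwise.
Painter weight 89.5×10 = 895 N at distance d → arm d·cos65.4° → τ = 895·d·0.4163 clockwise.
Wall normal N at the top has arm L sinθ = 4.801 m counterclockwise, so Στ = 0 gives N·4.801 = 78.47 + 372.6·d.
ΣFy = 0 ⇒ N_floor = 966.4 N, so the maximum friction is μ_s·N_floor = 0.41×966.4 = 396.2 N. ΣFx = 0 ⇒ N_wall = f, so at the slipping point N = 396.2 N.
Substituting: 396.2×4.801 = 78.47 + 372.6·d ⇒ d = (1902 − 78.47) / 372.6 = 4.89 m.

d ≈ 4.89 m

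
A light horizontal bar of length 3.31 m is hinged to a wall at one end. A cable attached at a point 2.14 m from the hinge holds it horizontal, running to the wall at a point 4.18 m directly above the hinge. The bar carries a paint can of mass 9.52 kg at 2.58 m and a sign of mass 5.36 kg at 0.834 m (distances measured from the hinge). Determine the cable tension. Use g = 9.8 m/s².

Sum moments about the hinge (the unknown hinge reaction has zero arm there).
Paint can: 9.52 × 9.8 = 93.3 N down at 2.58 m → arm 2.58 m, τ = 93.3 × 2.58 = 240.7 N·m clockwise.
Sign: 5.36 × 9.8 = 52.53 N down at 0.834 m → arm 0.834 m, τ = 52.53 × 0.834 = 43.81 N·m clockwise.
Total clockwise load moment = 284.5 N·m.
The cable tension T acts at 2.14 m; only its component perpendicular to the bar, T sinθ, produces torque. sinθ = h/√(h²+d²) = 4.18/√(4.18²+2.14²) = 0.8901.
Balancing moments: T × 2.14 × 0.8901 = 284.5, giving T = 284.5 / 1.905 = 149 N.

T ≈ 149 N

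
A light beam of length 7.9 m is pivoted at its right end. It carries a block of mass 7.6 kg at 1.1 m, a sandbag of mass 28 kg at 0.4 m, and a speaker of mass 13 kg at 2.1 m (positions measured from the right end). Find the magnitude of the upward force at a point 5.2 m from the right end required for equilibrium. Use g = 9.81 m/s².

F ≈ 88.4 N

Sum moments about the right end (the unknown pivot reaction has zero arm there).
Block: 7.6 × 9.81 = 74.56 N down at 1.1 m → arm 1.1 m, τ = 74.56 × 1.1 = 82.02 N·m counterclockwise.
Sandbag: 28 × 9.81 = 274.7 N down at 0.4 m → arm 0.4 m, τ = 274.7 × 0.4 = 109.9 N·m counterclockwise.
Speaker: 13 × 9.81 = 127.5 N down at 2.1 m → arm 2.1 m, τ = 127.5 × 2.1 = 267.8 N·m counterclockwise.
Net moment of the loads = 459.7 N·m counterclockwise.
The upward force F acts at a point 5.2 m from the right end, arm 5.2 m, giving F × 5.2 clockwise.
Balancing moments: F × 5.2 = 459.7, giving F = 459.7 / 5.2 = 88.4 N.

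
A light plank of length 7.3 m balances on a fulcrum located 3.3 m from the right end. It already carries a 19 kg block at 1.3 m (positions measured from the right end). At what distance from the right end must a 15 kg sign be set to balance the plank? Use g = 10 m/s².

x ≈ 5.83 m from the right end

Choose the fulcrum (at 3.3 m from the right end) as the axis so the support reaction has zero arm there.
Block: 19 × 10 = 190 N down at 1.3 m → arm 2 m, τ = 190 × 2 = 380 N·m clockwise.
Net moment of existing loads = 380 N·m clockwise.
The sign weighs 15 × 10 = 150 N and must supply an equal counterclockwise moment, so its lever arm about the fulcrum is 380 / 150 = 2.53 m.
That puts it at 3.3 + 2.53 = 5.83 m from the right end.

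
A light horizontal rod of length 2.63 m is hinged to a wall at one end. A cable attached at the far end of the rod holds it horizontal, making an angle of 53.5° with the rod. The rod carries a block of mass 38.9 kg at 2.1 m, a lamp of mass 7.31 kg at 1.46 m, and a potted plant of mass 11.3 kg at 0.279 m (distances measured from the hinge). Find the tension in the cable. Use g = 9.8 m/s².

T ≈ 443 N

Take moments about the hinge.
Block: 38.9 × 9.8 = 381.2 N down at 2.1 m → arm 2.1 m, τ = 381.2 × 2.1 = 800.5 N·m clockwise.
Lamp: 7.31 × 9.8 = 71.64 N down at 1.46 m → arm 1.46 m, τ = 71.64 × 1.46 = 104.6 N·m clockwise.
Potted plant: 11.3 × 9.8 = 110.7 N down at 0.279 m → arm 0.279 m, τ = 110.7 × 0.279 = 30.89 N·m clockwise.
Total clockwise load moment = 936 N·m.
The cable tension T acts at 2.63 m; only its component perpendicular to the rod, T sinθ, produces torque. sin 53.5° = 0.8039.
Setting net torque to zero: T × 2.63 × 0.8039 = 936 → T = 936 / 2.114 = 443 N.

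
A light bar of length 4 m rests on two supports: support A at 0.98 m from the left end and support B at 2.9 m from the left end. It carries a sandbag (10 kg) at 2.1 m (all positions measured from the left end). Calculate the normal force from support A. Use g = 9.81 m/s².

About support B:
Sandbag: 10 × 9.81 = 98.1 N down at 2.1 m → arm 0.8 m, τ = 98.1 × 0.8 = 78.48 N·m counterclockwise.
Net load moment about support B = 78.48 N·m counterclockwise.
Reaction R at support A is upward at 0.98 m, arm 1.92 m → moment R × 1.92 clockwise.
Setting net torque to zero: R × 1.92 = 78.48 → R = 40.9 N.

R_A ≈ 40.9 N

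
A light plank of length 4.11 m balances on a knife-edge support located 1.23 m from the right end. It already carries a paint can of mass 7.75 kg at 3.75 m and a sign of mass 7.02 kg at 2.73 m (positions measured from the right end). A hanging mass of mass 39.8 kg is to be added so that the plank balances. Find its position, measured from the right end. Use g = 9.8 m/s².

Taking torques about the knife-edge support (at 1.23 m from the right end):
Paint can: 7.75 × 9.8 = 75.95 N down at 3.75 m → arm 2.52 m, τ = 75.95 × 2.52 = 191.4 N·m counterclockwise.
Sign: 7.02 × 9.8 = 68.8 N down at 2.73 m → arm 1.5 m, τ = 68.8 × 1.5 = 103.2 N·m counterclockwise.
Net moment of existing loads = 294.6 N·m counterclockwise.
The hanging mass weighs 39.8 × 9.8 = 390 N and must supply an equal clockwise moment, so its lever arm about the knife-edge support is 294.6 / 390 = 0.755 m.
That puts it at 1.23 − 0.755 = 0.475 m from the right end.

x ≈ 0.475 m from the right end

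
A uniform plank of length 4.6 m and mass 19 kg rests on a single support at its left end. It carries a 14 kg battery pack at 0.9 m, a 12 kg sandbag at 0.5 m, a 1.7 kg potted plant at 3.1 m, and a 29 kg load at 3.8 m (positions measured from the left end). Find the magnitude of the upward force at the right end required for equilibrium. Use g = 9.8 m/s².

Sum moments about the left end (the unknown pivot reaction has zero arm there).
Beam weight: 19 × 9.8 = 186.2 N down at 2.3 m → arm 2.3 m, τ = 186.2 × 2.3 = 428.3 N·m clockwise.
Battery pack: 14 × 9.8 = 137.2 N down at 0.9 m → arm 0.9 m, τ = 137.2 × 0.9 = 123.5 N·m clockwise.
Sandbag: 12 × 9.8 = 117.6 N down at 0.5 m → arm 0.5 m, τ = 117.6 × 0.5 = 58.8 N·m clockwise.
Potted plant: 1.7 × 9.8 = 16.66 N down at 3.1 m → arm 3.1 m, τ = 16.66 × 3.1 = 51.65 N·m clockwise.
Load: 29 × 9.8 = 284.2 N down at 3.8 m → arm 3.8 m, τ = 284.2 × 3.8 = 1080 N·m clockwise.
Net moment of the loads = 1742 N·m clockwise.
The upward force F acts at the right end, arm 4.6 m, giving F × 4.6 counterclockwise.
Setting net torque to zero: F × 4.6 = 1742 → F = 1742 / 4.6 = 379 N.

F ≈ 379 N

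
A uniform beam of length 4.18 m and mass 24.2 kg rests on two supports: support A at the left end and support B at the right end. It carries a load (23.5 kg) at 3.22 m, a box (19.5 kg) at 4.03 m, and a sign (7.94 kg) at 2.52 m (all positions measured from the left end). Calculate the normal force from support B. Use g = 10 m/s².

Choose support A as the axis so its reaction then has zero moment arm.
Beam weight: 24.2 × 10 = 242 N down at 2.09 m → arm 2.09 m, τ = 242 × 2.09 = 505.8 N·m clockwise.
Load: 23.5 × 10 = 235 N down at 3.22 m → arm 3.22 m, τ = 235 × 3.22 = 756.7 N·m clockwise.
Box: 19.5 × 10 = 195 N down at 4.03 m → arm 4.03 m, τ = 195 × 4.03 = 785.9 N·m clockwise.
Sign: 7.94 × 10 = 79.4 N down at 2.52 m → arm 2.52 m, τ = 79.4 × 2.52 = 200.1 N·m clockwise.
Net load moment about support A = 2248 N·m clockwise.
Reaction R at support B is upward at 4.18 m, arm 4.18 m → moment R × 4.18 counterclockwise.
Balancing moments: R × 4.18 = 2248, giving R = 538 N.

R_B ≈ 538 N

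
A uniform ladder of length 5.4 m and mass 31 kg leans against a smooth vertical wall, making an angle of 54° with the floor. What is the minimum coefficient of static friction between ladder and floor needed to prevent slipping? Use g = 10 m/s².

Taking torques about the foot of the ladder:
Ladder weight 31×10 = 310 N acts at 2.7 m along the ladder; its horizontal arm is 2.7·cos54° = 1.587 m → τ = 492 N·m clockwise.
Wall normal N acts horizontally at the top; its moment arm is the height L sinθ = 5.4·sin54° = 4.369 m, counterclockwise.
Στ = 0 ⇒ N × 4.369 = 492 ⇒ N = 112.6 N.
ΣFx = 0 ⇒ f = N_wall = 112.6 N. ΣFy = 0 ⇒ N_floor = 310 N.
μ_min = f / N_floor = 112.6 / 310 = 0.363.

μ_min ≈ 0.363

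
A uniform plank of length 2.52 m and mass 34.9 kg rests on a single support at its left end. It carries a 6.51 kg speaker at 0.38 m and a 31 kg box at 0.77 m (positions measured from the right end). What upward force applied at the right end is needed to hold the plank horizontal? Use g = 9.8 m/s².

Choose the left end as the axis so the unknown pivot reaction has zero arm there.
Beam weight: 34.9 × 9.8 = 342 N down at 1.26 m → arm 1.26 m, τ = 342 × 1.26 = 430.9 N·m clockwise.
Speaker: 6.51 × 9.8 = 63.8 N down at 0.38 m → arm 2.14 m, τ = 63.8 × 2.14 = 136.5 N·m clockwise.
Box: 31 × 9.8 = 303.8 N down at 0.77 m → arm 1.75 m, τ = 303.8 × 1.75 = 531.6 N·m clockwise.
Net moment of the loads = 1099 N·m clockwise.
The upward force F acts at the right end, arm 2.52 m, giving F × 2.52 counterclockwise.
Setting net torque to zero: F × 2.52 = 1099 → F = 1099 / 2.52 = 436 N.

F ≈ 436 N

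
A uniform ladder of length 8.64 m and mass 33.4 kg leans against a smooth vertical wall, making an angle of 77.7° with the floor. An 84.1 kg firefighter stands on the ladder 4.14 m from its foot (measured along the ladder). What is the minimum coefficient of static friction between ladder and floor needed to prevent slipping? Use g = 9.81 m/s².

μ_min ≈ 0.106

Choose the foot of the ladder as the axis so the floor normal and friction both act there and drop out.
Ladder weight 33.4×9.81 = 327.7 N acts at 4.32 m along the ladder; its horizontal arm is 4.32·cos77.7° = 0.9203 m → τ = 301.6 N·m clockwise.
Firefighter: 84.1×9.81 = 825 N at 4.14 m → arm 0.8819 m → τ = 727.6 N·m clockwise.
Wall normal N acts horizontally at the top; its moment arm is the height L sinθ = 8.64·sin77.7° = 8.442 m, counterclockwise.
Setting net torque to zero: N × 8.442 = 1029 → N = 121.9 N.
ΣFx = 0 ⇒ f = N_wall = 121.9 N. ΣFy = 0 ⇒ N_floor = 1153 N.
μ_min = f / N_floor = 121.9 / 1153 = 0.106.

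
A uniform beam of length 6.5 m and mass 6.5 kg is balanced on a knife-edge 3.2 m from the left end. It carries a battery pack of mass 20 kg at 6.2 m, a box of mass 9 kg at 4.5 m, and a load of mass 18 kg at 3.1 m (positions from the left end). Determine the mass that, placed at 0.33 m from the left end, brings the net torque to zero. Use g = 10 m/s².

Taking torques about the knife-edge (at 3.2 m from the left end):
Beam weight: 6.5 × 10 = 65 N down at 3.25 m → arm 0.05 m, τ = 65 × 0.05 = 3.25 N·m clockwise.
Battery pack: 20 × 10 = 200 N down at 6.2 m → arm 3 m, τ = 200 × 3 = 600 N·m clockwise.
Box: 9 × 10 = 90 N down at 4.5 m → arm 1.3 m, τ = 90 × 1.3 = 117 N·m clockwise.
Load: 18 × 10 = 180 N down at 3.1 m → arm 0.1 m, τ = 180 × 0.1 = 18 N·m counterclockwise.
Net moment of known loads = 702.2 N·m clockwise.
An unknown mass m at 0.33 m has arm 2.87 m; its moment is m·g·2.87 counterclockwise.
Στ = 0 ⇒ m × 10 × 2.87 = 702.2 ⇒ m = 702.2 / (10 × 2.87) = 24.5 kg.

m ≈ 24.5 kg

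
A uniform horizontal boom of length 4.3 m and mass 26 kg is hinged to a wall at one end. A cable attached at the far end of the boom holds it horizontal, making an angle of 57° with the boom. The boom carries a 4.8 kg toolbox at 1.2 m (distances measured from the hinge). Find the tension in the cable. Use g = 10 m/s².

Take moments about the hinge.
Beam weight: 26 × 10 = 260 N down at 2.15 m → arm 2.15 m, τ = 260 × 2.15 = 559 N·m clockwise.
Toolbox: 4.8 × 10 = 48 N down at 1.2 m → arm 1.2 m, τ = 48 × 1.2 = 57.6 N·m clockwise.
Total clockwise load moment = 616.6 N·m.
The cable tension T acts at 4.3 m; only its component perpendicular to the boom, T sinθ, produces torque. sin 57° = 0.8387.
Setting net torque to zero: T × 4.3 × 0.8387 = 616.6 → T = 616.6 / 3.606 = 171 N.

T ≈ 171 N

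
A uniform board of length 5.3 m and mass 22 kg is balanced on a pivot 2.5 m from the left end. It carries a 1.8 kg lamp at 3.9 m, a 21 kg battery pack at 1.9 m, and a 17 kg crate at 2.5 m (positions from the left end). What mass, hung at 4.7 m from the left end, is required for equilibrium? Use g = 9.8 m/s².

m ≈ 3.08 kg

Choose the pivot (at 2.5 m from the left end) as the axis so the support reaction has zero arm there.
Beam weight: 22 × 9.8 = 215.6 N down at 2.65 m → arm 0.15 m, τ = 215.6 × 0.15 = 32.34 N·m clockwise.
Lamp: 1.8 × 9.8 = 17.64 N down at 3.9 m → arm 1.4 m, τ = 17.64 × 1.4 = 24.7 N·m clockwise.
Battery pack: 21 × 9.8 = 205.8 N down at 1.9 m → arm 0.6 m, τ = 205.8 × 0.6 = 123.5 N·m counterclockwise.
Crate: acts at the pivot, moment arm 0 → no torque.
Net moment of known loads = 66.46 N·m counterclockwise.
An unknown mass m at 4.7 m has arm 2.2 m; its moment is m·g·2.2 clockwise.
Setting net torque to zero: m × 9.8 × 2.2 = 66.46 → m = 66.46 / (9.8 × 2.2) = 3.08 kg.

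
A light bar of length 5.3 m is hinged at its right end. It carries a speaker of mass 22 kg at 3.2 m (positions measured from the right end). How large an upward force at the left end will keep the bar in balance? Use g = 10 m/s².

F ≈ 133 N

Choose the right end as the axis so the unknown pivot reaction has zero arm there.
Speaker: 22 × 10 = 220 N down at 3.2 m → arm 3.2 m, τ = 220 × 3.2 = 704 N·m counterclockwise.
Net moment of the loads = 704 N·m counterclockwise.
The upward force F acts at the left end, arm 5.3 m, giving F × 5.3 clockwise.
Setting net torque to zero: F × 5.3 = 704 → F = 704 / 5.3 = 133 N.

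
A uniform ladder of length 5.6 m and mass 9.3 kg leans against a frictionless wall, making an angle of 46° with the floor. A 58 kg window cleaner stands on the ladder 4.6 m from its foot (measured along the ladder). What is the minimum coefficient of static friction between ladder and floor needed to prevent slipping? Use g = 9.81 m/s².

Sum moments about the foot of the ladder (the floor normal and friction both act there and drop out).
Ladder weight 9.3×9.81 = 91.23 N acts at 2.8 m along the ladder; its horizontal arm is 2.8·cos46° = 1.945 m → τ = 177.4 N·m clockwise.
Window cleaner: 58×9.81 = 569 N at 4.6 m → arm 3.195 m → τ = 1818 N·m clockwise.
Wall normal N acts horizontally at the top; its moment arm is the height L sinθ = 5.6·sin46° = 4.028 m, counterclockwise.
Setting net torque to zero: N × 4.028 = 1995 → N = 495.3 N.
ΣFx = 0 ⇒ f = N_wall = 495.3 N. ΣFy = 0 ⇒ N_floor = 660.2 N.
μ_min = f / N_floor = 495.3 / 660.2 = 0.75.

μ_min ≈ 0.75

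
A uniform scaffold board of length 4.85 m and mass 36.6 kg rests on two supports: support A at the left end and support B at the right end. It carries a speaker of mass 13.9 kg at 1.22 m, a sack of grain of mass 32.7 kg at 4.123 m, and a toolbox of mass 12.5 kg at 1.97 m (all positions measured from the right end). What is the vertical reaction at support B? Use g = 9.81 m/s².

R_B ≈ 402 N

Sum moments about support A (its reaction then has zero moment arm).
Beam weight: 36.6 × 9.81 = 359 N down at 2.425 m → arm 2.425 m, τ = 359 × 2.425 = 870.6 N·m clockwise.
Speaker: 13.9 × 9.81 = 136.4 N down at 1.22 m → arm 3.63 m, τ = 136.4 × 3.63 = 495.1 N·m clockwise.
Sack of grain: 32.7 × 9.81 = 320.8 N down at 4.123 m → arm 0.727 m, τ = 320.8 × 0.727 = 233.2 N·m clockwise.
Toolbox: 12.5 × 9.81 = 122.6 N down at 1.97 m → arm 2.88 m, τ = 122.6 × 2.88 = 353.1 N·m clockwise.
Net load moment about support A = 1952 N·m clockwise.
Reaction R at support B is upward at 0 m, arm 4.85 m → moment R × 4.85 counterclockwise.
Balancing moments: R × 4.85 = 1952, giving R = 402 N.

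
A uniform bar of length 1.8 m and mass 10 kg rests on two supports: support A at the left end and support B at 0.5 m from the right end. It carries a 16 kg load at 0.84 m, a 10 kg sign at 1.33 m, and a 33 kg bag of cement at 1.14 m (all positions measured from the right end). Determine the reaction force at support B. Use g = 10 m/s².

About support A:
Beam weight: 10 × 10 = 100 N down at 0.9 m → arm 0.9 m, τ = 100 × 0.9 = 90 N·m clockwise.
Load: 16 × 10 = 160 N down at 0.84 m → arm 0.96 m, τ = 160 × 0.96 = 153.6 N·m clockwise.
Sign: 10 × 10 = 100 N down at 1.33 m → arm 0.47 m, τ = 100 × 0.47 = 47 N·m clockwise.
Bag of cement: 33 × 10 = 330 N down at 1.14 m → arm 0.66 m, τ = 330 × 0.66 = 217.8 N·m clockwise.
Net load moment about support A = 508.4 N·m clockwise.
Reaction R at support B is upward at 0.5 m, arm 1.3 m → moment R × 1.3 counterclockwise.
Balancing moments: R × 1.3 = 508.4, giving R = 391 N.

R_B ≈ 391 N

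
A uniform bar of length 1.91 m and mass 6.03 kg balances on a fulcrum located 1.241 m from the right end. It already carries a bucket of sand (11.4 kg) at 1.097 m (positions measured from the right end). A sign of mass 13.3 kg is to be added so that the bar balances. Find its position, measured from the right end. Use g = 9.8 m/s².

x ≈ 1.49 m from the right end

Choose the fulcrum (at 1.241 m from the right end) as the axis so the support reaction has zero arm there.
Beam weight: 6.03 × 9.8 = 59.09 N down at 0.955 m → arm 0.286 m, τ = 59.09 × 0.286 = 16.9 N·m clockwise.
Bucket of sand: 11.4 × 9.8 = 111.7 N down at 1.097 m → arm 0.144 m, τ = 111.7 × 0.144 = 16.08 N·m clockwise.
Net moment of existing loads = 32.98 N·m clockwise.
The sign weighs 13.3 × 9.8 = 130.3 N and must supply an equal counterclockwise moment, so its lever arm about the fulcrum is 32.98 / 130.3 = 0.253 m.
That puts it at 1.241 + 0.253 = 1.49 m from the right end.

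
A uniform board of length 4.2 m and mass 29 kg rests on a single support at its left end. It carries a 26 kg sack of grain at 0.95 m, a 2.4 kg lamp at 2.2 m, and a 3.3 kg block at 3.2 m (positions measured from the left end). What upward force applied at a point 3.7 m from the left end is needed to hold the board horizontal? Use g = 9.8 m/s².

Choose the left end as the axis so the unknown pivot reaction has zero arm there.
Beam weight: 29 × 9.8 = 284.2 N down at 2.1 m → arm 2.1 m, τ = 284.2 × 2.1 = 596.8 N·m clockwise.
Sack of grain: 26 × 9.8 = 254.8 N down at 0.95 m → arm 0.95 m, τ = 254.8 × 0.95 = 242.1 N·m clockwise.
Lamp: 2.4 × 9.8 = 23.52 N down at 2.2 m → arm 2.2 m, τ = 23.52 × 2.2 = 51.74 N·m clockwise.
Block: 3.3 × 9.8 = 32.34 N down at 3.2 m → arm 3.2 m, τ = 32.34 × 3.2 = 103.5 N·m clockwise.
Net moment of the loads = 994.1 N·m clockwise.
The upward force F acts at a point 3.7 m from the left end, arm 3.7 m, giving F × 3.7 counterclockwise.
Στ = 0 ⇒ F × 3.7 = 994.1 ⇒ F = 994.1 / 3.7 = 269 N.

F ≈ 269 N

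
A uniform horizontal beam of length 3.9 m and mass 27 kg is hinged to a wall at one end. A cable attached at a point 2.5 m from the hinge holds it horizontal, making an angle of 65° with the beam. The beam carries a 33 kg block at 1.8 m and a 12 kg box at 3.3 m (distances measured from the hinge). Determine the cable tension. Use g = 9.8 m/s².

T ≈ 656 N

Sum moments about the hinge (the unknown hinge reaction has zero arm there).
Beam weight: 27 × 9.8 = 264.6 N down at 1.95 m → arm 1.95 m, τ = 264.6 × 1.95 = 516 N·m clockwise.
Block: 33 × 9.8 = 323.4 N down at 1.8 m → arm 1.8 m, τ = 323.4 × 1.8 = 582.1 N·m clockwise.
Box: 12 × 9.8 = 117.6 N down at 3.3 m → arm 3.3 m, τ = 117.6 × 3.3 = 388.1 N·m clockwise.
Total clockwise load moment = 1486 N·m.
The cable tension T acts at 2.5 m; only its component perpendicular to the beam, T sinθ, produces torque. sin 65° = 0.9063.
Στ = 0 ⇒ T × 2.5 × 0.9063 = 1486 ⇒ T = 1486 / 2.266 = 656 N.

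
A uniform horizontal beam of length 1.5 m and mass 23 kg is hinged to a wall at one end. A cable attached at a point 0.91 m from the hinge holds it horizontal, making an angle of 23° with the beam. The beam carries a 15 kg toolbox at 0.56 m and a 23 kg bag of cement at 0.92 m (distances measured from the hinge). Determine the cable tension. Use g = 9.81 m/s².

About the hinge:
Beam weight: 23 × 9.81 = 225.6 N down at 0.75 m → arm 0.75 m, τ = 225.6 × 0.75 = 169.2 N·m clockwise.
Toolbox: 15 × 9.81 = 147.2 N down at 0.56 m → arm 0.56 m, τ = 147.2 × 0.56 = 82.43 N·m clockwise.
Bag of cement: 23 × 9.81 = 225.6 N down at 0.92 m → arm 0.92 m, τ = 225.6 × 0.92 = 207.6 N·m clockwise.
Total clockwise load moment = 459.2 N·m.
The cable tension T acts at 0.91 m; only its component perpendicular to the beam, T sinθ, produces torque. sin 23° = 0.3907.
For rotational equilibrium, T × 0.91 × 0.3907 = 459.2, so T = 459.2 / 0.3555 = 1290 N.

T ≈ 1290 N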